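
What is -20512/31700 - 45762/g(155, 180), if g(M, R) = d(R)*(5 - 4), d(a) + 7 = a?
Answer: -363550994/1371025 ≈ -265.17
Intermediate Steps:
d(a) = -7 + a
g(M, R) = -7 + R (g(M, R) = (-7 + R)*(5 - 4) = (-7 + R)*1 = -7 + R)
-20512/31700 - 45762/g(155, 180) = -20512/31700 - 45762/(-7 + 180) = -20512*1/31700 - 45762/173 = -5128/7925 - 45762*1/173 = -5128/7925 - 45762/173 = -363550994/1371025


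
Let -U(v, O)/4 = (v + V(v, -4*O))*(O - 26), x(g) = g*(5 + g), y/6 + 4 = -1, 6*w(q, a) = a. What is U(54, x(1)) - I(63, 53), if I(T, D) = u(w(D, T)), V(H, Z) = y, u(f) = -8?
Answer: 1928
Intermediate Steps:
w(q, a) = a/6
y = -30 (y = -24 + 6*(-1) = -24 - 6 = -30)
V(H, Z) = -30
I(T, D) = -8
U(v, O) = -4*(-30 + v)*(-26 + O) (U(v, O) = -4*(v - 30)*(O - 26) = -4*(-30 + v)*(-26 + O))
U(54, x(1)) - I(63, 53) = (-3120 + 104*54 + 120*(1*(5 + 1)) - 4*1*(5 + 1)*54) - 1*(-8) = (-3120 + 5616 + 120*(1*6) - 4*1*6*54) + 8 = (-3120 + 5616 + 120*6 - 4*6*54) + 8 = (-3120 + 5616 + 720 - 1296) + 8 = 1920 + 8 = 1928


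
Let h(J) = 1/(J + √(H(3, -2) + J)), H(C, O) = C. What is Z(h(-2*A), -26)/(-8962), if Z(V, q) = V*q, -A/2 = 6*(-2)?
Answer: -208/3508623 - 13*I*√5/3508623 ≈ -5.9283e-5 - 8.285e-6*I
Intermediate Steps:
A = 24 (A = -12*(-2) = -2*(-12) = 24)
h(J) = 1/(J + √(3 + J))
Z(h(-2*A), -26)/(-8962) = (-26/(-2*24 + √(3 - 2*24)))/(-8962) = (-26/(-48 + √(3 - 48)))*(-1/8962) = (-26/(-48 + √(-45)))*(-1/8962) = (-26/(-48 + 3*I*√5))*(-1/8962) = -26/(-48 + 3*I*√5)*(-1/8962) = 13/(4481*(-48 + 3*I*√5))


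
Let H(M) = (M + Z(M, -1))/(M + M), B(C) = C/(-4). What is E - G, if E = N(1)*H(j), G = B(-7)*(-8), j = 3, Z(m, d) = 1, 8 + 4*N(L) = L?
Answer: 77/6 ≈ 12.833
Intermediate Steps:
B(C) = -C/4 (B(C) = C*(-¼) = -C/4)
N(L) = -2 + L/4
H(M) = (1 + M)/(2*M) (H(M) = (M + 1)/(M + M) = (1 + M)/((2*M)) = (1 + M)*(1/(2*M)) = (1 + M)/(2*M))
G = -14 (G = -¼*(-7)*(-8) = (7/4)*(-8) = -14)
E = -7/6 (E = (-2 + (¼)*1)*((½)*(1 + 3)/3) = (-2 + ¼)*((½)*(⅓)*4) = -7/4*⅔ = -7/6 ≈ -1.1667)
E - G = -7/6 - 1*(-14) = -7/6 + 14 = 77/6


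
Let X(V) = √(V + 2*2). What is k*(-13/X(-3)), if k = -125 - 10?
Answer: 1755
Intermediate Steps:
X(V) = √(4 + V) (X(V) = √(V + 4) = √(4 + V))
k = -135
k*(-13/X(-3)) = -(-1755)/(√(4 - 3)) = -(-1755)/(√1) = -(-1755)/1 = -(-1755) = -135*(-13) = 1755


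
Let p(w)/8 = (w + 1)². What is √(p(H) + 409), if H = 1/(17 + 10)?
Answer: √304433/27 ≈ 20.435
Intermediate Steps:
H = 1/27 ≈ 0.037037
p(w) = 8*(1 + w)² (p(w) = 8*(w + 1)² = 8*(1 + w)²)
√(p(H) + 409) = √(8*(1 + 1/27)² + 409) = √(8*(28/27)² + 409) = √(8*(784/729) + 409) = √(6272/729 + 409) = √(304433/729) = √304433/27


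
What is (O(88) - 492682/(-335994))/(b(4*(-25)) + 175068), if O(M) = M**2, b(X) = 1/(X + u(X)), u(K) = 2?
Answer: 127519080682/2882267914011 ≈ 0.044243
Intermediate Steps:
b(X) = 1/(2 + X) (b(X) = 1/(X + 2) = 1/(2 + X))
(O(88) - 492682/(-335994))/(b(4*(-25)) + 175068) = (88**2 - 492682/(-335994))/(1/(2 + 4*(-25)) + 175068) = (7744 - 492682*(-1/335994))/(1/(2 - 100) + 175068) = (7744 + 246341/167997)/(1/(-98) + 175068) = 1301215109/(167997*(-1/98 + 175068)) = 1301215109/(167997*(17156663/98)) = (1301215109/167997)*(98/17156663) = 127519080682/2882267914011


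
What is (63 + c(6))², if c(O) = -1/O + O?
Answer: 170569/36 ≈ 4738.0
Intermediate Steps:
c(O) = O - 1/O
(63 + c(6))² = (63 + (6 - 1/6))² = (63 + (6 - 1*⅙))² = (63 + (6 - ⅙))² = (63 + 35/6)² = (413/6)² = 170569/36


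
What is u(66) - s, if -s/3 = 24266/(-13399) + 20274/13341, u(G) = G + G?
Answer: 7813185216/59585353 ≈ 131.13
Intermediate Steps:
u(G) = 2*G
s = 52081380/59585353 (s = -3*(24266/(-13399) + 20274/13341) = -3*(24266*(-1/13399) + 20274*(1/13341)) = -3*(-24266/13399 + 6758/4447) = -3*(-17360460/59585353) = 52081380/59585353 ≈ 0.87406)
u(66) - s = 2*66 - 1*52081380/59585353 = 132 - 52081380/59585353 = 7813185216/59585353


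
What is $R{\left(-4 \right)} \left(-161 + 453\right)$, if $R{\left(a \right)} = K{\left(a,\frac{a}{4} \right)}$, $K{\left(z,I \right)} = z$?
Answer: $-1168$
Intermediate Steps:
$R{\left(a \right)} = a$
$R{\left(-4 \right)} \left(-161 + 453\right) = - 4 \left(-161 + 453\right) = \left(-4\right) 292 = -1168$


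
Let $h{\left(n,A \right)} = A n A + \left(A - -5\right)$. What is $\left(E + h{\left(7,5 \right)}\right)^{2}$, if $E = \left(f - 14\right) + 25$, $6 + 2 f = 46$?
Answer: $46656$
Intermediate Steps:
$f = 20$ ($f = -3 + \frac{1}{2} \cdot 46 = -3 + 23 = 20$)
$h{\left(n,A \right)} = 5 + A + n A^{2}$ ($h{\left(n,A \right)} = n A^{2} + \left(A + 5\right) = n A^{2} + \left(5 + A\right) = 5 + A + n A^{2}$)
$E = 31$ ($E = \left(20 - 14\right) + 25 = 6 + 25 = 31$)
$\left(E + h{\left(7,5 \right)}\right)^{2} = \left(31 + \left(5 + 5 + 7 \cdot 5^{2}\right)\right)^{2} = \left(31 + \left(5 + 5 + 7 \cdot 25\right)\right)^{2} = \left(31 + \left(5 + 5 + 175\right)\right)^{2} = \left(31 + 185\right)^{2} = 216^{2} = 46656$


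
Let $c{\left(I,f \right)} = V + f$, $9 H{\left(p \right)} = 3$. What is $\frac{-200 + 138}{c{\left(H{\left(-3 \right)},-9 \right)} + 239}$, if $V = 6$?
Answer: $- \frac{31}{118} \approx -0.26271$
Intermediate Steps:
$H{\left(p \right)} = \frac{1}{3}$ ($H{\left(p \right)} = \frac{1}{9} \cdot 3 = \frac{1}{3}$)
$c{\left(I,f \right)} = 6 + f$
$\frac{-200 + 138}{c{\left(H{\left(-3 \right)},-9 \right)} + 239} = \frac{-200 + 138}{\left(6 - 9\right) + 239} = - \frac{62}{-3 + 239} = - \frac{62}{236} = \left(-62\right) \frac{1}{236} = - \frac{31}{118}$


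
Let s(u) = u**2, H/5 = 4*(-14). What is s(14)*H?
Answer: -54880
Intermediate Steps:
H = -280 (H = 5*(4*(-14)) = 5*(-56) = -280)
s(14)*H = 14**2*(-280) = 196*(-280) = -54880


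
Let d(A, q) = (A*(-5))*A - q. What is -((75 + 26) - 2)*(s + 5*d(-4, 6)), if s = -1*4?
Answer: 42966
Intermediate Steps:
s = -4
d(A, q) = -q - 5*A**2 (d(A, q) = (-5*A)*A - q = -5*A**2 - q = -q - 5*A**2)
-((75 + 26) - 2)*(s + 5*d(-4, 6)) = -((75 + 26) - 2)*(-4 + 5*(-1*6 - 5*(-4)**2)) = -(101 - 2)*(-4 + 5*(-6 - 5*16)) = -99*(-4 + 5*(-6 - 80)) = -99*(-4 + 5*(-86)) = -99*(-4 - 430) = -99*(-434) = -1*(-42966) = 42966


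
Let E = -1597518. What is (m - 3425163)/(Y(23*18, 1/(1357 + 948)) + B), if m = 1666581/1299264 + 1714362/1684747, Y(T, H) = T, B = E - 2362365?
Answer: 2499146955953267443/2889001645785221184 ≈ 0.86506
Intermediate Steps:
B = -3959883 (B = -1597518 - 2362365 = -3959883)
m = 1678392056525/729643708736 (m = 1666581*(1/1299264) + 1714362*(1/1684747) = 555527/433088 + 1714362/1684747 = 1678392056525/729643708736 ≈ 2.3003)
(m - 3425163)/(Y(23*18, 1/(1357 + 948)) + B) = (1678392056525/729643708736 - 3425163)/(23*18 - 3959883) = -2499146955953267443/(729643708736*(414 - 3959883)) = -2499146955953267443/729643708736/(-3959469) = -2499146955953267443/729643708736*(-1/3959469) = 2499146955953267443/2889001645785221184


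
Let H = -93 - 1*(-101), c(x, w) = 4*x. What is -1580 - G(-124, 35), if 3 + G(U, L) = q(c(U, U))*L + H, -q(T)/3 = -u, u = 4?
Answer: -2005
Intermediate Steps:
q(T) = 12 (q(T) = -(-3)*4 = -3*(-4) = 12)
H = 8 (H = -93 + 101 = 8)
G(U, L) = 5 + 12*L (G(U, L) = -3 + (12*L + 8) = -3 + (8 + 12*L) = 5 + 12*L)
-1580 - G(-124, 35) = -1580 - (5 + 12*35) = -1580 - (5 + 420) = -1580 - 1*425 = -1580 - 425 = -2005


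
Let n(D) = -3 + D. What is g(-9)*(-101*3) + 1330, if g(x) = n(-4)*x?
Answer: -17759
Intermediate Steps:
g(x) = -7*x (g(x) = (-3 - 4)*x = -7*x)
g(-9)*(-101*3) + 1330 = (-7*(-9))*(-101*3) + 1330 = 63*(-303) + 1330 = -19089 + 1330 = -17759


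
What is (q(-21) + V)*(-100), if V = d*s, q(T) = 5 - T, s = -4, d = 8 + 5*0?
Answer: 600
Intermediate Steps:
d = 8 (d = 8 + 0 = 8)
V = -32 (V = 8*(-4) = -32)
(q(-21) + V)*(-100) = ((5 - 1*(-21)) - 32)*(-100) = ((5 + 21) - 32)*(-100) = (26 - 32)*(-100) = -6*(-100) = 600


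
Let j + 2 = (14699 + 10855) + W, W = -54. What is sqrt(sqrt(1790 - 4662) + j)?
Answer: sqrt(25498 + 2*I*sqrt(718)) ≈ 159.68 + 0.168*I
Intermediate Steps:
j = 25498 (j = -2 + ((14699 + 10855) - 54) = -2 + (25554 - 54) = -2 + 25500 = 25498)
sqrt(sqrt(1790 - 4662) + j) = sqrt(sqrt(1790 - 4662) + 25498) = sqrt(sqrt(-2872) + 25498) = sqrt(2*I*sqrt(718) + 25498) = sqrt(25498 + 2*I*sqrt(718))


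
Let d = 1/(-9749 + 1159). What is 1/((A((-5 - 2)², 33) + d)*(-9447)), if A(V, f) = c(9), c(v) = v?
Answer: -8590/730338123 ≈ -1.1762e-5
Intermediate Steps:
A(V, f) = 9
d = -1/8590 (d = 1/(-8590) = -1/8590 ≈ -0.00011641)
1/((A((-5 - 2)², 33) + d)*(-9447)) = 1/((9 - 1/8590)*(-9447)) = -1/9447/(77309/8590) = (8590/77309)*(-1/9447) = -8590/730338123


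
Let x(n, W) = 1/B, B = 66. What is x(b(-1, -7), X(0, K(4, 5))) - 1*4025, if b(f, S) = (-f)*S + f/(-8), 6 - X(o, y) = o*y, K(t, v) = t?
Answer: -265649/66 ≈ -4025.0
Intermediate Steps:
X(o, y) = 6 - o*y
b(f, S) = -f/8 - S*f (b(f, S) = -S*f + f*(-⅛) = -S*f - f/8 = -f/8 - S*f)
x(n, W) = 1/66
x(b(-1, -7), X(0, K(4, 5))) - 1*4025 = 1/66 - 1*4025 = 1/66 - 4025 = -265649/66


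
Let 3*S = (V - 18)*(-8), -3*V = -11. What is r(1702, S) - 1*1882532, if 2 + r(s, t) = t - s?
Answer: -16957780/9 ≈ -1.8842e+6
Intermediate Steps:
V = 11/3 (V = -⅓*(-11) = 11/3 ≈ 3.6667)
S = 344/9 (S = ((11/3 - 18)*(-8))/3 = (-43/3*(-8))/3 = (⅓)*(344/3) = 344/9 ≈ 38.222)
r(s, t) = -2 + t - s (r(s, t) = -2 + (t - s) = -2 + t - s)
r(1702, S) - 1*1882532 = (-2 + 344/9 - 1*1702) - 1*1882532 = (-2 + 344/9 - 1702) - 1882532 = -14992/9 - 1882532 = -16957780/9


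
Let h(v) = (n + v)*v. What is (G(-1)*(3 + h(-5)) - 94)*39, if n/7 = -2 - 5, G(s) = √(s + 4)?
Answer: -3666 + 10647*√3 ≈ 14775.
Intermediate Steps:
G(s) = √(4 + s)
n = -49 (n = 7*(-2 - 5) = 7*(-7) = -49)
h(v) = v*(-49 + v) (h(v) = (-49 + v)*v = v*(-49 + v))
(G(-1)*(3 + h(-5)) - 94)*39 = (√(4 - 1)*(3 - 5*(-49 - 5)) - 94)*39 = (√3*(3 - 5*(-54)) - 94)*39 = (√3*(3 + 270) - 94)*39 = (√3*273 - 94)*39 = (273*√3 - 94)*39 = (-94 + 273*√3)*39 = -3666 + 10647*√3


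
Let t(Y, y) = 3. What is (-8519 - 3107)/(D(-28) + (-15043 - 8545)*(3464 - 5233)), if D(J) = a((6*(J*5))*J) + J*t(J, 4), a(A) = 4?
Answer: -5813/20863546 ≈ -0.00027862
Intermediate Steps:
D(J) = 4 + 3*J (D(J) = 4 + J*3 = 4 + 3*J)
(-8519 - 3107)/(D(-28) + (-15043 - 8545)*(3464 - 5233)) = (-8519 - 3107)/((4 + 3*(-28)) + (-15043 - 8545)*(3464 - 5233)) = -11626/((4 - 84) - 23588*(-1769)) = -11626/(-80 + 41727172) = -11626/41727092 = -11626*1/41727092 = -5813/20863546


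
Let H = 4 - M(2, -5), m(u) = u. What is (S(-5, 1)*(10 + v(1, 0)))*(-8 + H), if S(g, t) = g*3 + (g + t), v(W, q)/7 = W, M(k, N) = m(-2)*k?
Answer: 0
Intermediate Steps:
M(k, N) = -2*k
v(W, q) = 7*W
S(g, t) = t + 4*g (S(g, t) = 3*g + (g + t) = t + 4*g)
H = 8 (H = 4 - (-2)*2 = 4 - 1*(-4) = 4 + 4 = 8)
(S(-5, 1)*(10 + v(1, 0)))*(-8 + H) = ((1 + 4*(-5))*(10 + 7*1))*(-8 + 8) = ((1 - 20)*(10 + 7))*0 = -19*17*0 = -323*0 = 0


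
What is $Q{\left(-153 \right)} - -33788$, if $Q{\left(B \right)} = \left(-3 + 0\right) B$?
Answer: $34247$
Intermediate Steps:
$Q{\left(B \right)} = - 3 B$
$Q{\left(-153 \right)} - -33788 = \left(-3\right) \left(-153\right) - -33788 = 459 + 33788 = 34247$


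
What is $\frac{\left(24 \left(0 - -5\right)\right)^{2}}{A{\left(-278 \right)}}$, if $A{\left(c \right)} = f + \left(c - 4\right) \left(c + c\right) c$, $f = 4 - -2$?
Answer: $- \frac{160}{484313} \approx -0.00033036$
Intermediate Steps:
$f = 6$ ($f = 4 + 2 = 6$)
$A{\left(c \right)} = 6 + 2 c^{2} \left(-4 + c\right)$ ($A{\left(c \right)} = 6 + \left(c - 4\right) \left(c + c\right) c = 6 + \left(-4 + c\right) 2 c c = 6 + 2 c \left(-4 + c\right) c = 6 + 2 c^{2} \left(-4 + c\right)$)
$\frac{\left(24 \left(0 - -5\right)\right)^{2}}{A{\left(-278 \right)}} = \frac{\left(24 \left(0 - -5\right)\right)^{2}}{6 - 8 \left(-278\right)^{2} + 2 \left(-278\right)^{3}} = \frac{\left(24 \left(0 + 5\right)\right)^{2}}{6 - 618272 + 2 \left(-21484952\right)} = \frac{\left(24 \cdot 5\right)^{2}}{6 - 618272 - 42969904} = \frac{120^{2}}{-43588170} = 14400 \left(- \frac{1}{43588170}\right) = - \frac{160}{484313}$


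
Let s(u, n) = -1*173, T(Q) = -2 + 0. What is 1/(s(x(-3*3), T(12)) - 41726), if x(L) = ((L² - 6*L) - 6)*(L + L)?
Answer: -1/41899 ≈ -2.3867e-5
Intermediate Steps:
T(Q) = -2
x(L) = 2*L*(-6 + L² - 6*L) (x(L) = (-6 + L² - 6*L)*(2*L) = 2*L*(-6 + L² - 6*L))
s(u, n) = -173
1/(s(x(-3*3), T(12)) - 41726) = 1/(-173 - 41726) = 1/(-41899) = -1/41899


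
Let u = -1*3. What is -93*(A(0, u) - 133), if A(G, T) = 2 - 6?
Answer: 12741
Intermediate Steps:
u = -3
A(G, T) = -4
-93*(A(0, u) - 133) = -93*(-4 - 133) = -93*(-137) = 12741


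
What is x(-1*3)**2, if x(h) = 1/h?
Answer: 1/9 ≈ 0.11111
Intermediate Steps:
x(h) = 1/h
x(-1*3)**2 = (1/(-1*3))**2 = (1/(-3))**2 = (-1/3)**2 = 1/9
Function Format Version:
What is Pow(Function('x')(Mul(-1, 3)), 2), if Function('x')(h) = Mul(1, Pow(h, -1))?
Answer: Rational(1, 9) ≈ 0.11111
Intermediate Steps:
Function('x')(h) = Pow(h, -1)
Pow(Function('x')(Mul(-1, 3)), 2) = Pow(Pow(Mul(-1, 3), -1), 2) = Pow(Pow(-3, -1), 2) = Pow(Rational(-1, 3), 2) = Rational(1, 9)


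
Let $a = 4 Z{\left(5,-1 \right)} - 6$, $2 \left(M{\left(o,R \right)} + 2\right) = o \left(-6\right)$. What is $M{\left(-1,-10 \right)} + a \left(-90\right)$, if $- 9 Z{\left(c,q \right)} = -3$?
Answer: $421$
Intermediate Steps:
$Z{\left(c,q \right)} = \frac{1}{3}$ ($Z{\left(c,q \right)} = \left(- \frac{1}{9}\right) \left(-3\right) = \frac{1}{3}$)
$M{\left(o,R \right)} = -2 - 3 o$ ($M{\left(o,R \right)} = -2 + \frac{o \left(-6\right)}{2} = -2 + \frac{\left(-6\right) o}{2} = -2 - 3 o$)
$a = - \frac{14}{3}$ ($a = 4 \cdot \frac{1}{3} - 6 = \frac{4}{3} - 6 = - \frac{14}{3} \approx -4.6667$)
$M{\left(-1,-10 \right)} + a \left(-90\right) = \left(-2 - -3\right) - -420 = \left(-2 + 3\right) + 420 = 1 + 420 = 421$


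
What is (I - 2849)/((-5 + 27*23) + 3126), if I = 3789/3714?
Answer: -3525799/4632596 ≈ -0.76108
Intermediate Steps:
I = 1263/1238 (I = 3789*(1/3714) = 1263/1238 ≈ 1.0202)
(I - 2849)/((-5 + 27*23) + 3126) = (1263/1238 - 2849)/((-5 + 27*23) + 3126) = -3525799/(1238*((-5 + 621) + 3126)) = -3525799/(1238*(616 + 3126)) = -3525799/1238/3742 = -3525799/1238*1/3742 = -3525799/4632596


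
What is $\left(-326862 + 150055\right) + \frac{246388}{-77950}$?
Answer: $- \frac{6891176019}{38975} \approx -1.7681 \cdot 10^{5}$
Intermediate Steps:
$\left(-326862 + 150055\right) + \frac{246388}{-77950} = -176807 + 246388 \left(- \frac{1}{77950}\right) = -176807 - \frac{123194}{38975} = - \frac{6891176019}{38975}$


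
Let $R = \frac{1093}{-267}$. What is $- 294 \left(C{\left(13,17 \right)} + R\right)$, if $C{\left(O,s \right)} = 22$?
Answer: $- \frac{468538}{89} \approx -5264.5$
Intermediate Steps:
$R = - \frac{1093}{267}$ ($R = 1093 \left(- \frac{1}{267}\right) = - \frac{1093}{267} \approx -4.0936$)
$- 294 \left(C{\left(13,17 \right)} + R\right) = - 294 \left(22 - \frac{1093}{267}\right) = \left(-294\right) \frac{4781}{267} = - \frac{468538}{89}$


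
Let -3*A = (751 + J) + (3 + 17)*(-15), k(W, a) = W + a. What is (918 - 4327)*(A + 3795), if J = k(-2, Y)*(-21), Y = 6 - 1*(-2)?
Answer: -37703540/3 ≈ -1.2568e+7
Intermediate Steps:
Y = 8 (Y = 6 + 2 = 8)
J = -126 (J = (-2 + 8)*(-21) = 6*(-21) = -126)
A = -325/3 (A = -((751 - 126) + (3 + 17)*(-15))/3 = -(625 + 20*(-15))/3 = -(625 - 300)/3 = -1/3*325 = -325/3 ≈ -108.33)
(918 - 4327)*(A + 3795) = (918 - 4327)*(-325/3 + 3795) = -3409*11060/3 = -37703540/3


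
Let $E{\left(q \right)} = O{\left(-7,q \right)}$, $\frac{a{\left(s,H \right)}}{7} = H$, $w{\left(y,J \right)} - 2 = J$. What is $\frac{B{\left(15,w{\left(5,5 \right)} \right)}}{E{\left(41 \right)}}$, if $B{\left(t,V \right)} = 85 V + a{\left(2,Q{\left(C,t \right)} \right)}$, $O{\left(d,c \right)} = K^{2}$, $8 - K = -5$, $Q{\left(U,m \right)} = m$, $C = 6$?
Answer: $\frac{700}{169} \approx 4.142$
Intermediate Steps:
$w{\left(y,J \right)} = 2 + J$
$K = 13$ ($K = 8 - -5 = 8 + 5 = 13$)
$a{\left(s,H \right)} = 7 H$
$O{\left(d,c \right)} = 169$ ($O{\left(d,c \right)} = 13^{2} = 169$)
$E{\left(q \right)} = 169$
$B{\left(t,V \right)} = 7 t + 85 V$ ($B{\left(t,V \right)} = 85 V + 7 t = 7 t + 85 V$)
$\frac{B{\left(15,w{\left(5,5 \right)} \right)}}{E{\left(41 \right)}} = \frac{7 \cdot 15 + 85 \left(2 + 5\right)}{169} = \left(105 + 85 \cdot 7\right) \frac{1}{169} = \left(105 + 595\right) \frac{1}{169} = 700 \cdot \frac{1}{169} = \frac{700}{169}$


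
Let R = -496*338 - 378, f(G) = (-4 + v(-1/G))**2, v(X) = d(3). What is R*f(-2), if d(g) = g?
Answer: -168026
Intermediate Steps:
v(X) = 3
f(G) = 1 (f(G) = (-4 + 3)**2 = (-1)**2 = 1)
R = -168026 (R = -167648 - 378 = -168026)
R*f(-2) = -168026*1 = -168026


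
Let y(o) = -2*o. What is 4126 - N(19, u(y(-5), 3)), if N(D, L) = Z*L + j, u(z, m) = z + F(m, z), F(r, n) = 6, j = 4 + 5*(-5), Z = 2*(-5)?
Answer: 4307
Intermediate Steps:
Z = -10
j = -21 (j = 4 - 25 = -21)
u(z, m) = 6 + z (u(z, m) = z + 6 = 6 + z)
N(D, L) = -21 - 10*L (N(D, L) = -10*L - 21 = -21 - 10*L)
4126 - N(19, u(y(-5), 3)) = 4126 - (-21 - 10*(6 - 2*(-5))) = 4126 - (-21 - 10*(6 + 10)) = 4126 - (-21 - 10*16) = 4126 - (-21 - 160) = 4126 - 1*(-181) = 4126 + 181 = 4307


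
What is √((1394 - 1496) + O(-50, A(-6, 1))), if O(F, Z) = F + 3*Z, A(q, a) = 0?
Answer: 2*I*√38 ≈ 12.329*I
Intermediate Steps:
√((1394 - 1496) + O(-50, A(-6, 1))) = √((1394 - 1496) + (-50 + 3*0)) = √(-102 + (-50 + 0)) = √(-102 - 50) = √(-152) = 2*I*√38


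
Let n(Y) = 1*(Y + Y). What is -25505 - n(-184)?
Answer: -25137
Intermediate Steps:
n(Y) = 2*Y (n(Y) = 1*(2*Y) = 2*Y)
-25505 - n(-184) = -25505 - 2*(-184) = -25505 - 1*(-368) = -25505 + 368 = -25137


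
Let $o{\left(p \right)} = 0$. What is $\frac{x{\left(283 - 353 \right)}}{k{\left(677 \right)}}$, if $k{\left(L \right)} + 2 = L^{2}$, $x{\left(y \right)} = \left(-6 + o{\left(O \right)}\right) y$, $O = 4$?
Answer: $\frac{420}{458327} \approx 0.00091638$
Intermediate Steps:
$x{\left(y \right)} = - 6 y$ ($x{\left(y \right)} = \left(-6 + 0\right) y = - 6 y$)
$k{\left(L \right)} = -2 + L^{2}$
$\frac{x{\left(283 - 353 \right)}}{k{\left(677 \right)}} = \frac{\left(-6\right) \left(283 - 353\right)}{-2 + 677^{2}} = \frac{\left(-6\right) \left(-70\right)}{-2 + 458329} = \frac{420}{458327}$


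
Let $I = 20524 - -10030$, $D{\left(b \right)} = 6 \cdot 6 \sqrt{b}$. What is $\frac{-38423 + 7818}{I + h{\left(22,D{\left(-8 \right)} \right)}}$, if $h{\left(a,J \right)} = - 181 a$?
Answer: $- \frac{30605}{26572} \approx -1.1518$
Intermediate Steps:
$D{\left(b \right)} = 36 \sqrt{b}$
$I = 30554$ ($I = 20524 + 10030 = 30554$)
$\frac{-38423 + 7818}{I + h{\left(22,D{\left(-8 \right)} \right)}} = \frac{-38423 + 7818}{30554 - 3982} = - \frac{30605}{30554 - 3982} = - \frac{30605}{26572}$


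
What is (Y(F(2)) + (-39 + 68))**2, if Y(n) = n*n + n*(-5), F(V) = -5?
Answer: 6241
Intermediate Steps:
Y(n) = n**2 - 5*n
(Y(F(2)) + (-39 + 68))**2 = (-5*(-5 - 5) + (-39 + 68))**2 = (-5*(-10) + 29)**2 = (50 + 29)**2 = 79**2 = 6241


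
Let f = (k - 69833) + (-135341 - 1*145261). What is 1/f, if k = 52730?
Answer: -1/297705 ≈ -3.3590e-6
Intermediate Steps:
f = -297705 (f = (52730 - 69833) + (-135341 - 1*145261) = -17103 + (-135341 - 145261) = -17103 - 280602 = -297705)
1/f = 1/(-297705) = -1/297705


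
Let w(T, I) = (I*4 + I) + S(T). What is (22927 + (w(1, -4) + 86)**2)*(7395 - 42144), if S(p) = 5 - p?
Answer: -966960423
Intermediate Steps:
w(T, I) = 5 - T + 5*I (w(T, I) = (I*4 + I) + (5 - T) = (4*I + I) + (5 - T) = 5*I + (5 - T) = 5 - T + 5*I)
(22927 + (w(1, -4) + 86)**2)*(7395 - 42144) = (22927 + ((5 - 1*1 + 5*(-4)) + 86)**2)*(7395 - 42144) = (22927 + ((5 - 1 - 20) + 86)**2)*(-34749) = (22927 + (-16 + 86)**2)*(-34749) = (22927 + 70**2)*(-34749) = (22927 + 4900)*(-34749) = 27827*(-34749) = -966960423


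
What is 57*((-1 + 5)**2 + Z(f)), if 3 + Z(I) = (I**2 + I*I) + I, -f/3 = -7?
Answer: 52212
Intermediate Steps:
f = 21 (f = -3*(-7) = 21)
Z(I) = -3 + I + 2*I**2 (Z(I) = -3 + ((I**2 + I*I) + I) = -3 + ((I**2 + I**2) + I) = -3 + (2*I**2 + I) = -3 + (I + 2*I**2) = -3 + I + 2*I**2)
57*((-1 + 5)**2 + Z(f)) = 57*((-1 + 5)**2 + (-3 + 21 + 2*21**2)) = 57*(4**2 + (-3 + 21 + 2*441)) = 57*(16 + (-3 + 21 + 882)) = 57*(16 + 900) = 57*916 = 52212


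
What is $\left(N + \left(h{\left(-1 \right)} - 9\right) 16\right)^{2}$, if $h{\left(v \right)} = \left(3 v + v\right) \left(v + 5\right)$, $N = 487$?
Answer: $7569$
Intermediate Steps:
$h{\left(v \right)} = 4 v \left(5 + v\right)$
$\left(N + \left(h{\left(-1 \right)} - 9\right) 16\right)^{2} = \left(487 + \left(4 \left(-1\right) \left(5 - 1\right) - 9\right) 16\right)^{2} = \left(487 + \left(4 \left(-1\right) 4 - 9\right) 16\right)^{2} = \left(487 + \left(-16 - 9\right) 16\right)^{2} = \left(487 - 400\right)^{2} = 87^{2} = 7569$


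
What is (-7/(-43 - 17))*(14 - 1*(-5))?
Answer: 133/60 ≈ 2.2167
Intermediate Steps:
(-7/(-43 - 17))*(14 - 1*(-5)) = (-7/(-60))*(14 + 5) = -7*(-1/60)*19 = (7/60)*19 = 133/60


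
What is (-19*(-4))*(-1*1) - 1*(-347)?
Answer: 271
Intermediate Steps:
(-19*(-4))*(-1*1) - 1*(-347) = 76*(-1) + 347 = -76 + 347 = 271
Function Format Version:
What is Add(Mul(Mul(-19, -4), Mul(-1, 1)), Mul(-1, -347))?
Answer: 271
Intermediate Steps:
Add(Mul(Mul(-19, -4), Mul(-1, 1)), Mul(-1, -347)) = Add(Mul(76, -1), 347) = Add(-76, 347) = 271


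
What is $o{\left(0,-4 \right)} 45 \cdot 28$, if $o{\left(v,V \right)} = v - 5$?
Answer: $-6300$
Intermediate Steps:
$o{\left(v,V \right)} = -5 + v$ ($o{\left(v,V \right)} = v - 5 = -5 + v$)
$o{\left(0,-4 \right)} 45 \cdot 28 = \left(-5 + 0\right) 45 \cdot 28 = \left(-5\right) 45 \cdot 28 = \left(-225\right) 28 = -6300$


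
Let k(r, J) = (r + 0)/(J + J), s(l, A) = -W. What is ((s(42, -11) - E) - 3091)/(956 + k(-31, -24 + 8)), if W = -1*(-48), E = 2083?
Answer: -167104/30623 ≈ -5.4568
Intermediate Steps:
W = 48
s(l, A) = -48 (s(l, A) = -1*48 = -48)
k(r, J) = r/(2*J) (k(r, J) = r/((2*J)) = r*(1/(2*J)) = r/(2*J))
((s(42, -11) - E) - 3091)/(956 + k(-31, -24 + 8)) = ((-48 - 1*2083) - 3091)/(956 + (½)*(-31)/(-24 + 8)) = ((-48 - 2083) - 3091)/(956 + (½)*(-31)/(-16)) = (-2131 - 3091)/(956 + (½)*(-31)*(-1/16)) = -5222/(956 + 31/32) = -5222/30623/32 = -5222*32/30623 = -167104/30623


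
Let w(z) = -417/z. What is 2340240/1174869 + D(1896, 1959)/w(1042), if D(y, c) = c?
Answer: -266362040278/54435597 ≈ -4893.2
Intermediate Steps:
2340240/1174869 + D(1896, 1959)/w(1042) = 2340240/1174869 + 1959/((-417/1042)) = 2340240*(1/1174869) + 1959/((-417*1/1042)) = 780080/391623 + 1959/(-417/1042) = 780080/391623 + 1959*(-1042/417) = 780080/391623 - 680426/139 = -266362040278/54435597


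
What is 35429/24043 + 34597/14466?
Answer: 1344331585/347806038 ≈ 3.8652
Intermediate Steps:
35429/24043 + 34597/14466 = 1344331585/347806038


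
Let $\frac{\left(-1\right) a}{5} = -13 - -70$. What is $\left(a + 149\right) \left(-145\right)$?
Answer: $19720$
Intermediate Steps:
$a = -285$ ($a = - 5 \left(-13 - -70\right) = - 5 \left(-13 + 70\right) = \left(-5\right) 57 = -285$)
$\left(a + 149\right) \left(-145\right) = \left(-285 + 149\right) \left(-145\right) = \left(-136\right) \left(-145\right) = 19720$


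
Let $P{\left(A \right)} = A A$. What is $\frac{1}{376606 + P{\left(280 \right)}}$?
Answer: $\frac{1}{455006} \approx 2.1978 \cdot 10^{-6}$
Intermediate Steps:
$P{\left(A \right)} = A^{2}$
$\frac{1}{376606 + P{\left(280 \right)}} = \frac{1}{376606 + 280^{2}} = \frac{1}{376606 + 78400} = \frac{1}{455006}$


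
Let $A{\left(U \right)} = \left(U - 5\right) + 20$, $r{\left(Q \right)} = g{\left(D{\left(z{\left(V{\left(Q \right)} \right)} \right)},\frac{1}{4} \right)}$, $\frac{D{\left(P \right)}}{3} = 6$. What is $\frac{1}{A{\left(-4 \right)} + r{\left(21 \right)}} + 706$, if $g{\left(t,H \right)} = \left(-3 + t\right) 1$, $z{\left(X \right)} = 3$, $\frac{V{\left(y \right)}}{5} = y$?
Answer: $\frac{18357}{26} \approx 706.04$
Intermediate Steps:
$V{\left(y \right)} = 5 y$
$D{\left(P \right)} = 18$ ($D{\left(P \right)} = 3 \cdot 6 = 18$)
$g{\left(t,H \right)} = -3 + t$
$r{\left(Q \right)} = 15$ ($r{\left(Q \right)} = -3 + 18 = 15$)
$A{\left(U \right)} = 15 + U$ ($A{\left(U \right)} = \left(U - 5\right) + 20 = \left(-5 + U\right) + 20 = 15 + U$)
$\frac{1}{A{\left(-4 \right)} + r{\left(21 \right)}} + 706 = \frac{1}{\left(15 - 4\right) + 15} + 706 = \frac{1}{11 + 15} + 706 = \frac{1}{26} + 706 = \frac{18357}{26}$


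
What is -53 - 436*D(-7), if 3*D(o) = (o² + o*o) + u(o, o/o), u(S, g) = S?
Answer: -39835/3 ≈ -13278.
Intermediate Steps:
D(o) = o/3 + 2*o²/3 (D(o) = ((o² + o*o) + o)/3 = ((o² + o²) + o)/3 = (2*o² + o)/3 = (o + 2*o²)/3 = o/3 + 2*o²/3)
-53 - 436*D(-7) = -53 - 436*(-7)*(1 + 2*(-7))/3 = -53 - 436*(-7)*(1 - 14)/3 = -53 - 436*(-7)*(-13)/3 = -53 - 436*91/3 = -53 - 39676/3 = -39835/3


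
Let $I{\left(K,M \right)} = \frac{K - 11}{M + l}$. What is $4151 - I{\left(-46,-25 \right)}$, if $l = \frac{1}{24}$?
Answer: $\frac{2485081}{599} \approx 4148.7$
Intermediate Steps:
$l = \frac{1}{24} \approx 0.041667$
$I{\left(K,M \right)} = \frac{-11 + K}{\frac{1}{24} + M}$ ($I{\left(K,M \right)} = \frac{K - 11}{M + \frac{1}{24}} = \frac{-11 + K}{\frac{1}{24} + M}$)
$4151 - I{\left(-46,-25 \right)} = 4151 - \frac{24 \left(-11 - 46\right)}{1 + 24 \left(-25\right)} = 4151 - 24 \frac{1}{1 - 600} \left(-57\right) = 4151 - 24 \frac{1}{-599} \left(-57\right) = 4151 - 24 \left(- \frac{1}{599}\right) \left(-57\right) = 4151 - \frac{1368}{599} = \frac{2485081}{599}$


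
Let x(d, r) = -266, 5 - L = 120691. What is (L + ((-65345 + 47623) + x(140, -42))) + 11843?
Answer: -126831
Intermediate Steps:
L = -120686 (L = 5 - 1*120691 = 5 - 120691 = -120686)
(L + ((-65345 + 47623) + x(140, -42))) + 11843 = (-120686 + ((-65345 + 47623) - 266)) + 11843 = (-120686 + (-17722 - 266)) + 11843 = (-120686 - 17988) + 11843 = -138674 + 11843 = -126831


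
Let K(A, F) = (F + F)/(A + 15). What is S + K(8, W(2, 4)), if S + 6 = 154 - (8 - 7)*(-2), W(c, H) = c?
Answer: 3454/23 ≈ 150.17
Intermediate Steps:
K(A, F) = 2*F/(15 + A) (K(A, F) = (2*F)/(15 + A) = 2*F/(15 + A))
S = 150 (S = -6 + (154 - (8 - 7)*(-2)) = -6 + (154 - (-2)) = -6 + (154 - 1*(-2)) = -6 + (154 + 2) = -6 + 156 = 150)
S + K(8, W(2, 4)) = 150 + 2*2/(15 + 8) = 150 + 2*2/23 = 150 + 2*2*(1/23) = 150 + 4/23 = 3454/23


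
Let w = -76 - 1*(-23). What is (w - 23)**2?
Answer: 5776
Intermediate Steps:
w = -53 (w = -76 + 23 = -53)
(w - 23)**2 = (-53 - 23)**2 = (-76)**2 = 5776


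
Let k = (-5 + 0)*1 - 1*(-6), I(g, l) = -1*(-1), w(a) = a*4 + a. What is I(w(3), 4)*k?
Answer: 1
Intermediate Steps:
w(a) = 5*a (w(a) = 4*a + a = 5*a)
I(g, l) = 1
k = 1 (k = -5*1 + 6 = -5 + 6 = 1)
I(w(3), 4)*k = 1*1 = 1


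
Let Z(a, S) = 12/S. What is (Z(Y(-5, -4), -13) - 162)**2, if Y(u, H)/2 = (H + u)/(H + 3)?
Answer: 4485924/169 ≈ 26544.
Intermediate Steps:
Y(u, H) = 2*(H + u)/(3 + H) (Y(u, H) = 2*((H + u)/(H + 3)) = 2*((H + u)/(3 + H)) = 2*(H + u)/(3 + H))
(Z(Y(-5, -4), -13) - 162)**2 = (12/(-13) - 162)**2 = (12*(-1/13) - 162)**2 = (-12/13 - 162)**2 = (-2118/13)**2 = 4485924/169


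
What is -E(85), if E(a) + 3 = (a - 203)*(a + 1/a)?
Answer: 852923/85 ≈ 10034.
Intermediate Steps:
E(a) = -3 + (-203 + a)*(a + 1/a) (E(a) = -3 + (a - 203)*(a + 1/a) = -3 + (-203 + a)*(a + 1/a))
-E(85) = -(-2 + 85² - 203*85 - 203/85) = -(-2 + 7225 - 17255 - 203*1/85) = -(-2 + 7225 - 17255 - 203/85) = -1*(-852923/85) = 852923/85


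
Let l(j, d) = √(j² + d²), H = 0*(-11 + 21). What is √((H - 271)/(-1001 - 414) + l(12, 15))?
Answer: √(383465 + 6006675*√41)/1415 ≈ 4.4046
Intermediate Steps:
H = 0 (H = 0*10 = 0)
l(j, d) = √(d² + j²)
√((H - 271)/(-1001 - 414) + l(12, 15)) = √((0 - 271)/(-1001 - 414) + √(15² + 12²)) = √(-271/(-1415) + √(225 + 144)) = √(-271*(-1/1415) + √369) = √(271/1415 + 3*√41)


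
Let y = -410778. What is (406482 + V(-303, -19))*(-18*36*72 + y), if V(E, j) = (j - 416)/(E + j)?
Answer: -29936228129163/161 ≈ -1.8594e+11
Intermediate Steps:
V(E, j) = (-416 + j)/(E + j)
(406482 + V(-303, -19))*(-18*36*72 + y) = (406482 + (-416 - 19)/(-303 - 19))*(-18*36*72 - 410778) = (406482 - 435/(-322))*(-648*72 - 410778) = (406482 - 1/322*(-435))*(-46656 - 410778) = (406482 + 435/322)*(-457434) = (130887639/322)*(-457434) = -29936228129163/161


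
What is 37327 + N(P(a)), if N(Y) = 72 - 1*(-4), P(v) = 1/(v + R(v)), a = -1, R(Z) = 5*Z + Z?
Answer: 37403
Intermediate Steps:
R(Z) = 6*Z
P(v) = 1/(7*v) (P(v) = 1/(v + 6*v) = 1/(7*v))
N(Y) = 76 (N(Y) = 72 + 4 = 76)
37327 + N(P(a)) = 37327 + 76 = 37403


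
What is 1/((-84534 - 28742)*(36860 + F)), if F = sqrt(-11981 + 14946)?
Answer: -1843/7695159449313 + sqrt(2965)/153903188986260 ≈ -2.3915e-10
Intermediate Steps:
F = sqrt(2965) ≈ 54.452
1/((-84534 - 28742)*(36860 + F)) = 1/((-84534 - 28742)*(36860 + sqrt(2965))) = 1/((-113276)*(36860 + sqrt(2965))) = -1/(113276*(36860 + sqrt(2965)))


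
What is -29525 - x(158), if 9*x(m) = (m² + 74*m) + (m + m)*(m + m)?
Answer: -44693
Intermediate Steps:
x(m) = 5*m²/9 + 74*m/9 (x(m) = ((m² + 74*m) + (m + m)*(m + m))/9 = ((m² + 74*m) + (2*m)*(2*m))/9 = ((m² + 74*m) + 4*m²)/9 = (5*m² + 74*m)/9 = 5*m²/9 + 74*m/9)
-29525 - x(158) = -29525 - 158*(74 + 5*158)/9 = -29525 - 158*(74 + 790)/9 = -29525 - 158*864/9 = -29525 - 1*15168 = -29525 - 15168 = -44693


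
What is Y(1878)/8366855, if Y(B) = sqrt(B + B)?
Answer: 2*sqrt(939)/8366855 ≈ 7.3249e-6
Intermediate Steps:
Y(B) = sqrt(2)*sqrt(B) (Y(B) = sqrt(2*B) = sqrt(2)*sqrt(B))
Y(1878)/8366855 = (sqrt(2)*sqrt(1878))/8366855 = (2*sqrt(939))*(1/8366855) = 2*sqrt(939)/8366855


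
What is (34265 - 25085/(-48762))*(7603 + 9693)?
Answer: 14449554169720/24381 ≈ 5.9266e+8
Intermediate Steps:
(34265 - 25085/(-48762))*(7603 + 9693) = (34265 - 25085*(-1/48762))*17296 = (34265 + 25085/48762)*17296 = (1670855015/48762)*17296 = 14449554169720/24381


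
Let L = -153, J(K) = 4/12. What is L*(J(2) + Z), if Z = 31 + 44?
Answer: -11526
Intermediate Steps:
J(K) = 1/3 (J(K) = 4*(1/12) = 1/3)
Z = 75
L*(J(2) + Z) = -153*(1/3 + 75) = -153*226/3 = -11526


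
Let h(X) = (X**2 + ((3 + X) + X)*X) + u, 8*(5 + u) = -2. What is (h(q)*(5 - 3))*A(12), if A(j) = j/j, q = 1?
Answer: 3/2 ≈ 1.5000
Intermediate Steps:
u = -21/4 (u = -5 + (1/8)*(-2) = -5 - 1/4 = -21/4 ≈ -5.2500)
A(j) = 1
h(X) = -21/4 + X**2 + X*(3 + 2*X) (h(X) = (X**2 + ((3 + X) + X)*X) - 21/4 = (X**2 + (3 + 2*X)*X) - 21/4 = (X**2 + X*(3 + 2*X)) - 21/4 = -21/4 + X**2 + X*(3 + 2*X))
(h(q)*(5 - 3))*A(12) = ((-21/4 + 3*1 + 3*1**2)*(5 - 3))*1 = ((-21/4 + 3 + 3*1)*2)*1 = ((-21/4 + 3 + 3)*2)*1 = ((3/4)*2)*1 = (3/2)*1 = 3/2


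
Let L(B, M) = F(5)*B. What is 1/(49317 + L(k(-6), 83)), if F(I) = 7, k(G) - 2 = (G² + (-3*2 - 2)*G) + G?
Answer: 1/49877 ≈ 2.0049e-5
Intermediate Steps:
k(G) = 2 + G² - 7*G (k(G) = 2 + ((G² + (-3*2 - 2)*G) + G) = 2 + ((G² + (-6 - 2)*G) + G) = 2 + ((G² - 8*G) + G) = 2 + (G² - 7*G) = 2 + G² - 7*G)
L(B, M) = 7*B
1/(49317 + L(k(-6), 83)) = 1/(49317 + 7*(2 + (-6)² - 7*(-6))) = 1/(49317 + 7*(2 + 36 + 42)) = 1/(49317 + 7*80) = 1/(49317 + 560) = 1/49877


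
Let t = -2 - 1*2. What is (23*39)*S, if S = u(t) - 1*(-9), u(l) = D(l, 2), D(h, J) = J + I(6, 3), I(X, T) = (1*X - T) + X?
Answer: 17940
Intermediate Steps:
I(X, T) = -T + 2*X (I(X, T) = (X - T) + X = -T + 2*X)
t = -4 (t = -2 - 2 = -4)
D(h, J) = 9 + J (D(h, J) = J + (-1*3 + 2*6) = J + (-3 + 12) = J + 9 = 9 + J)
u(l) = 11 (u(l) = 9 + 2 = 11)
S = 20 (S = 11 - 1*(-9) = 11 + 9 = 20)
(23*39)*S = (23*39)*20 = 897*20 = 17940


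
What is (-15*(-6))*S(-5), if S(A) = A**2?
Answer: 2250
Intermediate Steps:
(-15*(-6))*S(-5) = -15*(-6)*(-5)**2 = 90*25 = 2250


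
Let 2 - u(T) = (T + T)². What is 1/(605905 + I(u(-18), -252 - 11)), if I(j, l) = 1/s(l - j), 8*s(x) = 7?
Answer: 7/4241343 ≈ 1.6504e-6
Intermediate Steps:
u(T) = 2 - 4*T² (u(T) = 2 - (T + T)² = 2 - (2*T)² = 2 - 4*T²)
s(x) = 7/8 (s(x) = (⅛)*7 = 7/8)
I(j, l) = 8/7 (I(j, l) = 1/(7/8) = 8/7)
1/(605905 + I(u(-18), -252 - 11)) = 1/(605905 + 8/7) = 1/(4241343/7) = 7/4241343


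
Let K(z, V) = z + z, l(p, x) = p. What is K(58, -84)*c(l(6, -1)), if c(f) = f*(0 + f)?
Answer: 4176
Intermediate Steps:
c(f) = f² (c(f) = f*f = f²)
K(z, V) = 2*z
K(58, -84)*c(l(6, -1)) = (2*58)*6² = 116*36 = 4176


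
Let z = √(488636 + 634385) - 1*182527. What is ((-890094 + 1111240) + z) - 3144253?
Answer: -3105634 + √1123021 ≈ -3.1046e+6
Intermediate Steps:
z = -182527 + √1123021 (z = √1123021 - 182527 = -182527 + √1123021 ≈ -1.8147e+5)
((-890094 + 1111240) + z) - 3144253 = ((-890094 + 1111240) + (-182527 + √1123021)) - 3144253 = (221146 + (-182527 + √1123021)) - 3144253 = (38619 + √1123021) - 3144253 = -3105634 + √1123021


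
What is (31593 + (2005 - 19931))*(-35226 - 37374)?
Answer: -992224200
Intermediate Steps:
(31593 + (2005 - 19931))*(-35226 - 37374) = (31593 - 17926)*(-72600) = 13667*(-72600) = -992224200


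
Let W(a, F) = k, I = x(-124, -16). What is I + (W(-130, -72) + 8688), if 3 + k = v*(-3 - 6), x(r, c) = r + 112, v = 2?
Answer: 8655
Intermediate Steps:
x(r, c) = 112 + r
I = -12 (I = 112 - 124 = -12)
k = -21 (k = -3 + 2*(-3 - 6) = -3 + 2*(-9) = -3 - 18 = -21)
W(a, F) = -21
I + (W(-130, -72) + 8688) = -12 + (-21 + 8688) = -12 + 8667 = 8655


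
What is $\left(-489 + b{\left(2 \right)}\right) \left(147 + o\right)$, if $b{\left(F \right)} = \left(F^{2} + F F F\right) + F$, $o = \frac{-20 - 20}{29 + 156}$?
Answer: $- \frac{2579725}{37} \approx -69722.0$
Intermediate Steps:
$o = - \frac{8}{37}$ ($o = - \frac{40}{185} = \left(-40\right) \frac{1}{185} = - \frac{8}{37} \approx -0.21622$)
$b{\left(F \right)} = F + F^{2} + F^{3}$ ($b{\left(F \right)} = \left(F^{2} + F^{2} F\right) + F = \left(F^{2} + F^{3}\right) + F = F + F^{2} + F^{3}$)
$\left(-489 + b{\left(2 \right)}\right) \left(147 + o\right) = \left(-489 + 2 \left(1 + 2 + 2^{2}\right)\right) \left(147 - \frac{8}{37}\right) = \left(-489 + 2 \left(1 + 2 + 4\right)\right) \frac{5431}{37} = \left(-489 + 2 \cdot 7\right) \frac{5431}{37} = \left(-489 + 14\right) \frac{5431}{37} = \left(-475\right) \frac{5431}{37} = - \frac{2579725}{37}$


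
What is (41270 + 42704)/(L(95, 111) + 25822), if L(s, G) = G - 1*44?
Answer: 83974/25889 ≈ 3.2436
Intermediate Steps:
L(s, G) = -44 + G (L(s, G) = G - 44 = -44 + G)
(41270 + 42704)/(L(95, 111) + 25822) = (41270 + 42704)/((-44 + 111) + 25822) = 83974/(67 + 25822) = 83974/25889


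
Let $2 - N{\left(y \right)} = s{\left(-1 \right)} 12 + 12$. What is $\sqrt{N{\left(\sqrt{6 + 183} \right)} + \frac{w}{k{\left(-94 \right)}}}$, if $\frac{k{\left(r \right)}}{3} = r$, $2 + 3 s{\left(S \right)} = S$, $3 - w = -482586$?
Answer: $\frac{5 i \sqrt{604138}}{94} \approx 41.344 i$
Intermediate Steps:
$w = 482589$ ($w = 3 - -482586 = 3 + 482586 = 482589$)
$s{\left(S \right)} = - \frac{2}{3} + \frac{S}{3}$
$k{\left(r \right)} = 3 r$
$N{\left(y \right)} = 2$ ($N{\left(y \right)} = 2 - \left(\left(- \frac{2}{3} + \frac{1}{3} \left(-1\right)\right) 12 + 12\right) = 2 - \left(\left(- \frac{2}{3} - \frac{1}{3}\right) 12 + 12\right) = 2 - \left(\left(-1\right) 12 + 12\right) = 2 - \left(-12 + 12\right) = 2 - 0 = 2 + 0 = 2$)
$\sqrt{N{\left(\sqrt{6 + 183} \right)} + \frac{w}{k{\left(-94 \right)}}} = \sqrt{2 + \frac{482589}{3 \left(-94\right)}} = \sqrt{2 + \frac{482589}{-282}} = \sqrt{2 + 482589 \left(- \frac{1}{282}\right)} = \sqrt{2 - \frac{160863}{94}} = \sqrt{- \frac{160675}{94}} = \frac{5 i \sqrt{604138}}{94}$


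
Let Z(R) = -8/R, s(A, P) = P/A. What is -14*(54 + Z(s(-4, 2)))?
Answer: -980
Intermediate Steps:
-14*(54 + Z(s(-4, 2))) = -14*(54 - 8/(2/(-4))) = -14*(54 - 8/(2*(-1/4))) = -14*(54 - 8/(-1/2)) = -14*(54 - 8*(-2)) = -14*(54 + 16) = -14*70 = -980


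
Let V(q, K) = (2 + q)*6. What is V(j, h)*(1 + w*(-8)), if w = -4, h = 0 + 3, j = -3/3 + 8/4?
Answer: 594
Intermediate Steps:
j = 1 (j = -3*⅓ + 8*(¼) = -1 + 2 = 1)
h = 3
V(q, K) = 12 + 6*q
V(j, h)*(1 + w*(-8)) = (12 + 6*1)*(1 - 4*(-8)) = (12 + 6)*(1 + 32) = 18*33 = 594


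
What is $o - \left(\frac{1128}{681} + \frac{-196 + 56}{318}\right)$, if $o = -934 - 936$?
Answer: $- \frac{67537804}{36093} \approx -1871.2$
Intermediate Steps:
$o = -1870$
$o - \left(\frac{1128}{681} + \frac{-196 + 56}{318}\right) = -1870 - \left(\frac{1128}{681} + \frac{-196 + 56}{318}\right) = -1870 - \left(1128 \cdot \frac{1}{681} - \frac{70}{159}\right) = -1870 - \left(\frac{376}{227} - \frac{70}{159}\right) = -1870 - \frac{43894}{36093} = - \frac{67537804}{36093}$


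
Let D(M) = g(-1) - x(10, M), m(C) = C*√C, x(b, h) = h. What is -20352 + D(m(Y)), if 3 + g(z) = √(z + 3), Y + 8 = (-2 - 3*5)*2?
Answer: -20355 + √2 + 42*I*√42 ≈ -20354.0 + 272.19*I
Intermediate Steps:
Y = -42 (Y = -8 + (-2 - 3*5)*2 = -8 + (-2 - 15)*2 = -8 - 17*2 = -8 - 34 = -42)
m(C) = C^(3/2)
g(z) = -3 + √(3 + z) (g(z) = -3 + √(z + 3) = -3 + √(3 + z))
D(M) = -3 + √2 - M (D(M) = (-3 + √(3 - 1)) - M = (-3 + √2) - M = -3 + √2 - M)
-20352 + D(m(Y)) = -20352 + (-3 + √2 - (-42)^(3/2)) = -20352 + (-3 + √2 - (-42)*I*√42) = -20352 + (-3 + √2 + 42*I*√42) = -20355 + √2 + 42*I*√42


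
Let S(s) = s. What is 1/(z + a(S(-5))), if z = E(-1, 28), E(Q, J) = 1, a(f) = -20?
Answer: -1/19 ≈ -0.052632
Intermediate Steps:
z = 1
1/(z + a(S(-5))) = 1/(1 - 20) = 1/(-19) = -1/19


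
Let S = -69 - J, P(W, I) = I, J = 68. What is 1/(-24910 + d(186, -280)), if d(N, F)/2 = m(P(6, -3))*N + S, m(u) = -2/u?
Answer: -1/24936 ≈ -4.0103e-5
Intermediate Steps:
S = -137 (S = -69 - 1*68 = -69 - 68 = -137)
d(N, F) = -274 + 4*N/3 (d(N, F) = 2*((-2/(-3))*N - 137) = 2*((-2*(-1/3))*N - 137) = 2*(2*N/3 - 137) = 2*(-137 + 2*N/3) = -274 + 4*N/3)
1/(-24910 + d(186, -280)) = 1/(-24910 + (-274 + (4/3)*186)) = 1/(-24910 + (-274 + 248)) = 1/(-24910 - 26) = 1/(-24936) = -1/24936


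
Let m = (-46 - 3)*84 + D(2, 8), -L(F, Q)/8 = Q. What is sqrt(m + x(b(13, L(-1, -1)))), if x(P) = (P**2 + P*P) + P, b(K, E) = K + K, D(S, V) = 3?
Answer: I*sqrt(2735) ≈ 52.297*I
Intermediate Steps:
L(F, Q) = -8*Q
b(K, E) = 2*K
x(P) = P + 2*P**2 (x(P) = (P**2 + P**2) + P = 2*P**2 + P = P + 2*P**2)
m = -4113 (m = (-46 - 3)*84 + 3 = -49*84 + 3 = -4116 + 3 = -4113)
sqrt(m + x(b(13, L(-1, -1)))) = sqrt(-4113 + (2*13)*(1 + 2*(2*13))) = sqrt(-4113 + 26*(1 + 2*26)) = sqrt(-4113 + 26*(1 + 52)) = sqrt(-4113 + 26*53) = sqrt(-4113 + 1378) = sqrt(-2735) = I*sqrt(2735)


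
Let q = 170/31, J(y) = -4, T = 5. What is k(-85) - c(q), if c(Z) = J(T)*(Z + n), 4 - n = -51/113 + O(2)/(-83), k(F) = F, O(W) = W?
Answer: -13131045/290749 ≈ -45.163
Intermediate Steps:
q = 170/31 (q = 170*(1/31) = 170/31 ≈ 5.4839)
n = 41975/9379 (n = 4 - (-51/113 + 2/(-83)) = 4 - (-51*1/113 + 2*(-1/83)) = 4 - (-51/113 - 2/83) = 4 - 1*(-4459/9379) = 4 + 4459/9379 = 41975/9379 ≈ 4.4754)
c(Z) = -167900/9379 - 4*Z (c(Z) = -4*(Z + 41975/9379) = -4*(41975/9379 + Z) = -167900/9379 - 4*Z)
k(-85) - c(q) = -85 - (-167900/9379 - 4*170/31) = -85 - (-167900/9379 - 680/31) = -85 - 1*(-11582620/290749) = -85 + 11582620/290749 = -13131045/290749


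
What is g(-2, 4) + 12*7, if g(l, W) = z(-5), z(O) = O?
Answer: 79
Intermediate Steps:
g(l, W) = -5
g(-2, 4) + 12*7 = -5 + 12*7 = -5 + 84 = 79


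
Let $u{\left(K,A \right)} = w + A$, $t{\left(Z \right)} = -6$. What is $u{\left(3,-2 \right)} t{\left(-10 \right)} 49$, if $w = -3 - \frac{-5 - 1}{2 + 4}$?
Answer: $1176$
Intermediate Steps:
$w = -2$ ($w = -3 - - \frac{6}{6} = -3 - \left(-6\right) \frac{1}{6} = -3 - -1 = -3 + 1 = -2$)
$u{\left(K,A \right)} = -2 + A$
$u{\left(3,-2 \right)} t{\left(-10 \right)} 49 = \left(-2 - 2\right) \left(-6\right) 49 = \left(-4\right) \left(-6\right) 49 = 24 \cdot 49 = 1176$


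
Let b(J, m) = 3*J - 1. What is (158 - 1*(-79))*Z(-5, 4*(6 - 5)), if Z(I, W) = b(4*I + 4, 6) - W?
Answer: -12561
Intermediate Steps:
b(J, m) = -1 + 3*J
Z(I, W) = 11 - W + 12*I (Z(I, W) = (-1 + 3*(4*I + 4)) - W = (-1 + 3*(4 + 4*I)) - W = (-1 + (12 + 12*I)) - W = (11 + 12*I) - W = 11 - W + 12*I)
(158 - 1*(-79))*Z(-5, 4*(6 - 5)) = (158 - 1*(-79))*(11 - 4*(6 - 5) + 12*(-5)) = (158 + 79)*(11 - 4 - 60) = 237*(11 - 1*4 - 60) = 237*(11 - 4 - 60) = 237*(-53) = -12561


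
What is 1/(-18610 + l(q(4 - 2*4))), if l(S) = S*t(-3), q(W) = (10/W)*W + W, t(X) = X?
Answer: -1/18628 ≈ -5.3683e-5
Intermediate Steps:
q(W) = 10 + W
l(S) = -3*S (l(S) = S*(-3) = -3*S)
1/(-18610 + l(q(4 - 2*4))) = 1/(-18610 - 3*(10 + (4 - 2*4))) = 1/(-18610 - 3*(10 + (4 - 8))) = 1/(-18610 - 3*(10 - 4)) = 1/(-18610 - 3*6) = 1/(-18610 - 18) = 1/(-18628) = -1/18628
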